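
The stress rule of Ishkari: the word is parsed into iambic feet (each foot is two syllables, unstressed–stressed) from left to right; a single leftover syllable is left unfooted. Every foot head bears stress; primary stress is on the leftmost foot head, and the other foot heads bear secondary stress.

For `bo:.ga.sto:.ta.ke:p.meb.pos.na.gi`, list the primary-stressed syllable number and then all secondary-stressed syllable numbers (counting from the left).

Parse left to right into iambic (σˈσ) feet: (bo:.ˈga) (sto:.ˈta) (ke:p.ˈmeb) (pos.ˈna) gi. Syllable 9 is left unfooted.
Foot heads (stressed positions): 2, 4, 6, 8.
End Rule Leftmost: primary stress on the leftmost head = syllable 2.
Secondary stress on 4, 6, 8: bo:.ˈga.sto:.ˌta.ke:p.ˌmeb.pos.ˌna.gi.

primary 2, secondary 4, 6, 8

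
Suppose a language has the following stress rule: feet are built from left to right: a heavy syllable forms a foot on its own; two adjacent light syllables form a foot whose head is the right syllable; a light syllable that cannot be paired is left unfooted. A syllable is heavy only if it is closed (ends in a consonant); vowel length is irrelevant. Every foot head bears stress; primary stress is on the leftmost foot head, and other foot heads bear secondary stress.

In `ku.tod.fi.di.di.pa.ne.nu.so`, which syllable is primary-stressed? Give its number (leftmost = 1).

2

Weights: 1 ku L, 2 tod H, 3 fi L, 4 di L, 5 di L, 6 pa L, 7 ne L, 8 nu L, 9 so L.
Parse left to right (heavy = foot alone; LL = one foot; stranded L unfooted): ku (ˈtod) (fi.ˈdi) (di.ˈpa) (ne.ˈnu) so.
Foot heads: 2, 4, 6, 8.
Primary stress on the leftmost head = syllable 2.
Primary stress: syllable 2 → ku.ˈtod.fi.di.di.pa.ne.nu.so.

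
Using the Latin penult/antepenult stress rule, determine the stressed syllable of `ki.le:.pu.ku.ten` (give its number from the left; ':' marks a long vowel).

Classical Latin: stress the penult if heavy (long vowel or closed), else the antepenult.
Weights: 3 pu L, 4 ku L, 5 ten H.
The penult (syllable 4, ku) is light, so stress falls on the antepenult (syllable 3, pu).
Stress on syllable 3: ki.le:.ˈpu.ku.ten.

3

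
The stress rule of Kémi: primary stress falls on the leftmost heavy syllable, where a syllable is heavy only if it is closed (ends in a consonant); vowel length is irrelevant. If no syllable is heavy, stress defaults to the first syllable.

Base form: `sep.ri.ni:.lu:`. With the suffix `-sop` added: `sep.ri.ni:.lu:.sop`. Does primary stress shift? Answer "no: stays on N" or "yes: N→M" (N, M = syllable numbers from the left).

Base `sep.ri.ni:.lu:` (4 syllables):
  Weights: 1 sep H, 2 ri L, 3 ni: L, 4 lu: L.
  Heavy syllables in the domain: 1. The leftmost is syllable 1 (sep).
  → primary stress on syllable 1.
Suffixed `sep.ri.ni:.lu:.sop` (5 syllables):
  Weights: 1 sep H, 2 ri L, 3 ni: L, 4 lu: L, 5 sop H.
  Heavy syllables in the domain: 1, 5. The leftmost is syllable 1 (sep).
  → primary stress on syllable 1.

no: stays on 1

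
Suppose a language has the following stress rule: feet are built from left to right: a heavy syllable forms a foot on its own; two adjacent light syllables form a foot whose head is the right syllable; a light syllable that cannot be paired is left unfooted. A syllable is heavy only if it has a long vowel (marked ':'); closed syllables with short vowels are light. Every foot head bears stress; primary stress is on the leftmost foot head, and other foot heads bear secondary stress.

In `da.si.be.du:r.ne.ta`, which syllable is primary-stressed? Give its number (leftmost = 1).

2

Weights: 1 da L, 2 si L, 3 be L, 4 du:r H, 5 ne L, 6 ta L.
Parse left to right (heavy = foot alone; LL = one foot; stranded L unfooted): (da.ˈsi) be (ˈdu:r) (ne.ˈta).
Foot heads: 2, 4, 6.
Primary stress on the leftmost head = syllable 2.
Primary stress: syllable 2 → da.ˈsi.be.du:r.ne.ta.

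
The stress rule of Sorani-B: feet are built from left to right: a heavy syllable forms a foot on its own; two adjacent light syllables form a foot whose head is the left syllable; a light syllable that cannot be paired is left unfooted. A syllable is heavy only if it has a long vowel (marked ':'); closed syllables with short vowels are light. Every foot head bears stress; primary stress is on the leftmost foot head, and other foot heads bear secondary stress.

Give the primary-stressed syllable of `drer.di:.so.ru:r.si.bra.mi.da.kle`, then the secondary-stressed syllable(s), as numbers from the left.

primary 2, secondary 4, 5, 7

Weights: 1 drer L, 2 di: H, 3 so L, 4 ru:r H, 5 si L, 6 bra L, 7 mi L, 8 da L, 9 kle L.
Parse left to right (heavy = foot alone; LL = one foot; stranded L unfooted): drer (ˈdi:) so (ˈru:r) (ˈsi.bra) (ˈmi.da) kle.
Foot heads: 2, 4, 5, 7.
Primary stress on the leftmost head = syllable 2.
Secondary stress on 4, 5, 7: drer.ˈdi:.so.ˌru:r.ˌsi.bra.ˌmi.da.kle.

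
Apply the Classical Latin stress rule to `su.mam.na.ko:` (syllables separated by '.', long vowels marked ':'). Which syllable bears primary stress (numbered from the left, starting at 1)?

2

Classical Latin: stress the penult if heavy (long vowel or closed), else the antepenult.
Weights: 2 mam H, 3 na L, 4 ko: H.
The penult (syllable 3, na) is light, so stress falls on the antepenult (syllable 2, mam).
Stress on syllable 2: su.ˈmam.na.ko:.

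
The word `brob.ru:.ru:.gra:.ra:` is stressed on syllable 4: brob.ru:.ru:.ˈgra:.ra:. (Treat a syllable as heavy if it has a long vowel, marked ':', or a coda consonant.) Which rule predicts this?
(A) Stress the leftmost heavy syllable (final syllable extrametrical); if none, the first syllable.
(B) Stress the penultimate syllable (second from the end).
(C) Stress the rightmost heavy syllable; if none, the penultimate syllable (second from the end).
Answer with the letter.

B

Rule A → syllable 1 (observed: 4).
Rule B → syllable 4 ✓.
Rule C → syllable 5 (observed: 4).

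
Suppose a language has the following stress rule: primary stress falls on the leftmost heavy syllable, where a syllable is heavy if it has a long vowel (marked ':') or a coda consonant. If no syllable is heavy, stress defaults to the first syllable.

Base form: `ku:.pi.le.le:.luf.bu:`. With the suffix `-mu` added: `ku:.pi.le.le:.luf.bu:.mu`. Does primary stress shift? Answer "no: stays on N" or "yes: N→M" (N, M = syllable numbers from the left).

Base `ku:.pi.le.le:.luf.bu:` (6 syllables):
  Weights: 1 ku: H, 2 pi L, 3 le L, 4 le: H, 5 luf H, 6 bu: H.
  Heavy syllables in the domain: 1, 4, 5, 6. The leftmost is syllable 1 (ku:).
  → primary stress on syllable 1.
Suffixed `ku:.pi.le.le:.luf.bu:.mu` (7 syllables):
  Weights: 1 ku: H, 2 pi L, 3 le L, 4 le: H, 5 luf H, 6 bu: H, 7 mu L.
  Heavy syllables in the domain: 1, 4, 5, 6. The leftmost is syllable 1 (ku:).
  → primary stress on syllable 1.

no: stays on 1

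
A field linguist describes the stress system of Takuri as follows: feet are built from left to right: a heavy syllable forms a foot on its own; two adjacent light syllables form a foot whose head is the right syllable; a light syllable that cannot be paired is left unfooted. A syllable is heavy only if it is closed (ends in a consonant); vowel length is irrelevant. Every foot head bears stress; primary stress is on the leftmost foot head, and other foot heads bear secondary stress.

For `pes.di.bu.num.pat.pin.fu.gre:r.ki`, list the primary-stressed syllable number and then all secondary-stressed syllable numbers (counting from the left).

Weights: 1 pes H, 2 di L, 3 bu L, 4 num H, 5 pat H, 6 pin H, 7 fu L, 8 gre:r H, 9 ki L.
Parse left to right (heavy = foot alone; LL = one foot; stranded L unfooted): (ˈpes) (di.ˈbu) (ˈnum) (ˈpat) (ˈpin) fu (ˈgre:r) ki.
Foot heads: 1, 3, 4, 5, 6, 8.
Primary stress on the leftmost head = syllable 1.
Secondary stress on 3, 4, 5, 6, 8: ˈpes.di.ˌbu.ˌnum.ˌpat.ˌpin.fu.ˌgre:r.ki.

primary 1, secondary 3, 4, 5, 6, 8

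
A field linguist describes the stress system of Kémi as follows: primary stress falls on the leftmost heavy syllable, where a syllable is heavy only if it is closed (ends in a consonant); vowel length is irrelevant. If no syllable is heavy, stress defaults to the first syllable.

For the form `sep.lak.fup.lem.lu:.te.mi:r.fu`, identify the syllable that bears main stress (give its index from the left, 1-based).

Weights: 1 sep H, 2 lak H, 3 fup H, 4 lem H, 5 lu: L, 6 te L, 7 mi:r H, 8 fu L.
Heavy syllables in the domain: 1, 2, 3, 4, 7. The leftmost is syllable 1 (sep).
Primary stress: syllable 1 → ˈsep.lak.fup.lem.lu:.te.mi:r.fu.

1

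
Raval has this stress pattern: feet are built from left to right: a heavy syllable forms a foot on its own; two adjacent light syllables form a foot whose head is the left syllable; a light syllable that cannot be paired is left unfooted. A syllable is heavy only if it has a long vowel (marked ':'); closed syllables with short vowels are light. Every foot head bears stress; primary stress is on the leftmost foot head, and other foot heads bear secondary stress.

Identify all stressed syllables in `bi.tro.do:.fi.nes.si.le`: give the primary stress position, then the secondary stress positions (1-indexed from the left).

primary 1, secondary 3, 4, 6

Weights: 1 bi L, 2 tro L, 3 do: H, 4 fi L, 5 nes L, 6 si L, 7 le L.
Parse left to right (heavy = foot alone; LL = one foot; stranded L unfooted): (ˈbi.tro) (ˈdo:) (ˈfi.nes) (ˈsi.le).
Foot heads: 1, 3, 4, 6.
Primary stress on the leftmost head = syllable 1.
Secondary stress on 3, 4, 6: ˈbi.tro.ˌdo:.ˌfi.nes.ˌsi.le.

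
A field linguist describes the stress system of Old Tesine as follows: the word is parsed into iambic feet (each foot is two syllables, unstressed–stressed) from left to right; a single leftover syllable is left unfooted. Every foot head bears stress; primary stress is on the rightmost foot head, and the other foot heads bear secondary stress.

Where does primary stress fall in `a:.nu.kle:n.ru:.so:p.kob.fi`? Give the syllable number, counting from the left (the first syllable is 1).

6

Parse left to right into iambic (σˈσ) feet: (a:.ˈnu) (kle:n.ˈru:) (so:p.ˈkob) fi. Syllable 7 is left unfooted.
Foot heads (stressed positions): 2, 4, 6.
End Rule Rightmost: primary stress on the rightmost head = syllable 6.
Primary stress: syllable 6 → a:.nu.kle:n.ru:.so:p.ˈkob.fi.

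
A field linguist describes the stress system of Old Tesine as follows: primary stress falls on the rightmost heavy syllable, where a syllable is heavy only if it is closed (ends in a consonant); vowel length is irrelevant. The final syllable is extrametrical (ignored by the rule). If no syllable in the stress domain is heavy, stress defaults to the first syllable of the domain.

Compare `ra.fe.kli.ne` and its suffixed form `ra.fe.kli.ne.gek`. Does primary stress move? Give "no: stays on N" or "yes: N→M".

Base `ra.fe.kli.ne` (4 syllables):
  The final syllable (4, ne) is extrametrical; the stress domain is syllables 1–3.
  Weights: 1 ra L, 2 fe L, 3 kli L.
  No heavy syllable in the domain; default to the first syllable of the domain = syllable 1.
  → primary stress on syllable 1.
Suffixed `ra.fe.kli.ne.gek` (5 syllables):
  The final syllable (5, gek) is extrametrical; the stress domain is syllables 1–4.
  Weights: 1 ra L, 2 fe L, 3 kli L, 4 ne L.
  No heavy syllable in the domain; default to the first syllable of the domain = syllable 1.
  → primary stress on syllable 1.

no: stays on 1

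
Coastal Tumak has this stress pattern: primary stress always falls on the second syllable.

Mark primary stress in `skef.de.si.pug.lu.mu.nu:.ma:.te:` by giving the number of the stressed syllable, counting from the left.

The word has 9 syllables; the second syllable is syllable 2 (de).
Primary stress: syllable 2 → skef.ˈde.si.pug.lu.mu.nu:.ma:.te:.

2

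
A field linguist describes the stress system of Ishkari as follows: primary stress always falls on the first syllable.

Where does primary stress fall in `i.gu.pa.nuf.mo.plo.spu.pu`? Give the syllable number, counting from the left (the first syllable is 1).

1

The word has 8 syllables; the first syllable is syllable 1 (i).
Primary stress: syllable 1 → ˈi.gu.pa.nuf.mo.plo.spu.pu.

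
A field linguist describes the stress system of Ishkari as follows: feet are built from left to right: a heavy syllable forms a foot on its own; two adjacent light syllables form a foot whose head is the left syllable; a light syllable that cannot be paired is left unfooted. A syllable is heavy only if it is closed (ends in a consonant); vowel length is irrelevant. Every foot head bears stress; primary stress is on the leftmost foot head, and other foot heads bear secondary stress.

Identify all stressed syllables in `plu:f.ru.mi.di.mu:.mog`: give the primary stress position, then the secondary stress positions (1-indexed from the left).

Weights: 1 plu:f H, 2 ru L, 3 mi L, 4 di L, 5 mu: L, 6 mog H.
Parse left to right (heavy = foot alone; LL = one foot; stranded L unfooted): (ˈplu:f) (ˈru.mi) (ˈdi.mu:) (ˈmog).
Foot heads: 1, 2, 4, 6.
Primary stress on the leftmost head = syllable 1.
Secondary stress on 2, 4, 6: ˈplu:f.ˌru.mi.ˌdi.mu:.ˌmog.

primary 1, secondary 2, 4, 6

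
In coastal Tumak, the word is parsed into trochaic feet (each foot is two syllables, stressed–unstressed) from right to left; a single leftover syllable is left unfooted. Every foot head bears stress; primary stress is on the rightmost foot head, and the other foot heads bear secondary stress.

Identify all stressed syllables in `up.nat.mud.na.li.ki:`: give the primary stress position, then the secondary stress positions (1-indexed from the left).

primary 5, secondary 1, 3

Parse right to left into trochaic (ˈσσ) feet: (ˈup.nat) (ˈmud.na) (ˈli.ki:).
Foot heads (stressed positions): 1, 3, 5.
End Rule Rightmost: primary stress on the rightmost head = syllable 5.
Secondary stress on 1, 3: ˌup.nat.ˌmud.na.ˈli.ki:.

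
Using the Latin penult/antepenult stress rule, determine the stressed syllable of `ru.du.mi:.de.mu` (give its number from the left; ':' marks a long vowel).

3

Classical Latin: stress the penult if heavy (long vowel or closed), else the antepenult.
Weights: 3 mi: H, 4 de L, 5 mu L.
The penult (syllable 4, de) is light, so stress falls on the antepenult (syllable 3, mi:).
Stress on syllable 3: ru.du.ˈmi:.de.mu.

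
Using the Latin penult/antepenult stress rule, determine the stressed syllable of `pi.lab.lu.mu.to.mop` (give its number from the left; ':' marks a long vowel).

Classical Latin: stress the penult if heavy (long vowel or closed), else the antepenult.
Weights: 4 mu L, 5 to L, 6 mop H.
The penult (syllable 5, to) is light, so stress falls on the antepenult (syllable 4, mu).
Stress on syllable 4: pi.lab.lu.ˈmu.to.mop.

4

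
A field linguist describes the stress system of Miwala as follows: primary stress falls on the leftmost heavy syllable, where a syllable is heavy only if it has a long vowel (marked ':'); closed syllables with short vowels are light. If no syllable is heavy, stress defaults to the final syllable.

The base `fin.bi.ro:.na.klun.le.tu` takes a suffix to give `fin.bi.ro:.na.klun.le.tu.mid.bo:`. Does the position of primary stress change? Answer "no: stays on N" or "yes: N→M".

Base `fin.bi.ro:.na.klun.le.tu` (7 syllables):
  Weights: 1 fin L, 2 bi L, 3 ro: H, 4 na L, 5 klun L, 6 le L, 7 tu L.
  Heavy syllables in the domain: 3. The leftmost is syllable 3 (ro:).
  → primary stress on syllable 3.
Suffixed `fin.bi.ro:.na.klun.le.tu.mid.bo:` (9 syllables):
  Weights: 1 fin L, 2 bi L, 3 ro: H, 4 na L, 5 klun L, 6 le L, 7 tu L, 8 mid L, 9 bo: H.
  Heavy syllables in the domain: 3, 9. The leftmost is syllable 3 (ro:).
  → primary stress on syllable 3.

no: stays on 3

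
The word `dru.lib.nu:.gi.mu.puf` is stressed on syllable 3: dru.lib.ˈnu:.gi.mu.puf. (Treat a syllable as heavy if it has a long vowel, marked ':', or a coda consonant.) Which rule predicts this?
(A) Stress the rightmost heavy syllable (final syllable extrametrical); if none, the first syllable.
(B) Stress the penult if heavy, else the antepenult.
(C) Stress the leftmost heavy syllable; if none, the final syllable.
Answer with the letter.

Rule A → syllable 3 ✓.
Rule B → syllable 4 (observed: 3).
Rule C → syllable 2 (observed: 3).

A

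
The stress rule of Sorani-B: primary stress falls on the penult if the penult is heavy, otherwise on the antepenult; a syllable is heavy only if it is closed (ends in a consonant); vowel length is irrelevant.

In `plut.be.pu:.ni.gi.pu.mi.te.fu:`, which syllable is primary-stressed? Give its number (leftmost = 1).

7

Weights: 7 mi L, 8 te L, 9 fu: L.
The penult (syllable 8, te) is light, so stress falls on the antepenult (syllable 7, mi).
Primary stress: syllable 7 → plut.be.pu:.ni.gi.pu.ˈmi.te.fu:.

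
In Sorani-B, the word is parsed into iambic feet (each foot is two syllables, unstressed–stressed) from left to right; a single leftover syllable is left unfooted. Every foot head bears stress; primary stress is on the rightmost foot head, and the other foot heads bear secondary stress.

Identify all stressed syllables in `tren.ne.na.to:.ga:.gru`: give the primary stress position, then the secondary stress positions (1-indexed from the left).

Parse left to right into iambic (σˈσ) feet: (tren.ˈne) (na.ˈto:) (ga:.ˈgru).
Foot heads (stressed positions): 2, 4, 6.
End Rule Rightmost: primary stress on the rightmost head = syllable 6.
Secondary stress on 2, 4: tren.ˌne.na.ˌto:.ga:.ˈgru.

primary 6, secondary 2, 4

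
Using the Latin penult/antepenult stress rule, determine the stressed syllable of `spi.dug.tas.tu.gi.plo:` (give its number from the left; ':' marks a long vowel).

Classical Latin: stress the penult if heavy (long vowel or closed), else the antepenult.
Weights: 4 tu L, 5 gi L, 6 plo: H.
The penult (syllable 5, gi) is light, so stress falls on the antepenult (syllable 4, tu).
Stress on syllable 4: spi.dug.tas.ˈtu.gi.plo:.

4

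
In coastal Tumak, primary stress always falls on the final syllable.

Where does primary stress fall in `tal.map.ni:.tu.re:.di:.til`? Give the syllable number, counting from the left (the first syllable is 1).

The word has 7 syllables; the final syllable is syllable 7 (til).
Primary stress: syllable 7 → tal.map.ni:.tu.re:.di:.ˈtil.

7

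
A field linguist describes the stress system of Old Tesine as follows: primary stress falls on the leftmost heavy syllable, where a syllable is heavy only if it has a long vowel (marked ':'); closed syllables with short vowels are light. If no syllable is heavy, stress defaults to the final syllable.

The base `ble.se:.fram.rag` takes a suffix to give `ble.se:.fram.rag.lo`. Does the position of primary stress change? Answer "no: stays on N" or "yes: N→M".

no: stays on 2

Base `ble.se:.fram.rag` (4 syllables):
  Weights: 1 ble L, 2 se: H, 3 fram L, 4 rag L.
  Heavy syllables in the domain: 2. The leftmost is syllable 2 (se:).
  → primary stress on syllable 2.
Suffixed `ble.se:.fram.rag.lo` (5 syllables):
  Weights: 1 ble L, 2 se: H, 3 fram L, 4 rag L, 5 lo L.
  Heavy syllables in the domain: 2. The leftmost is syllable 2 (se:).
  → primary stress on syllable 2.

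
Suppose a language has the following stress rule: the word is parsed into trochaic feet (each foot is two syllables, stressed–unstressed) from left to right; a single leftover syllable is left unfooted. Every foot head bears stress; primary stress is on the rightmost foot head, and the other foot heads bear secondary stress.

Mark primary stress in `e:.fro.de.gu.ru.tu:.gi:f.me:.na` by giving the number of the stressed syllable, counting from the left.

Parse left to right into trochaic (ˈσσ) feet: (ˈe:.fro) (ˈde.gu) (ˈru.tu:) (ˈgi:f.me:) na. Syllable 9 is left unfooted.
Foot heads (stressed positions): 1, 3, 5, 7.
End Rule Rightmost: primary stress on the rightmost head = syllable 7.
Primary stress: syllable 7 → e:.fro.de.gu.ru.tu:.ˈgi:f.me:.na.

7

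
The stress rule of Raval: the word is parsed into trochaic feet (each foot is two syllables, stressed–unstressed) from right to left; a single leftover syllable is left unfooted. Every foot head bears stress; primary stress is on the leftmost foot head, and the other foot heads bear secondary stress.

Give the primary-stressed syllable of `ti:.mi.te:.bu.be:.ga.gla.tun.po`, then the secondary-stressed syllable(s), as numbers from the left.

primary 2, secondary 4, 6, 8

Parse right to left into trochaic (ˈσσ) feet: ti: (ˈmi.te:) (ˈbu.be:) (ˈga.gla) (ˈtun.po). Syllable 1 is left unfooted.
Foot heads (stressed positions): 2, 4, 6, 8.
End Rule Leftmost: primary stress on the leftmost head = syllable 2.
Secondary stress on 4, 6, 8: ti:.ˈmi.te:.ˌbu.be:.ˌga.gla.ˌtun.po.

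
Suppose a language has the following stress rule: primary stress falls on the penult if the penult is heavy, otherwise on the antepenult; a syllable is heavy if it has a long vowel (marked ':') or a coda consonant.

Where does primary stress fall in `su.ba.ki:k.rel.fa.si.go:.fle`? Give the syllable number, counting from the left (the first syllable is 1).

7

Weights: 6 si L, 7 go: H, 8 fle L.
The penult (syllable 7, go:) is heavy, so it takes stress.
Primary stress: syllable 7 → su.ba.ki:k.rel.fa.si.ˈgo:.fle.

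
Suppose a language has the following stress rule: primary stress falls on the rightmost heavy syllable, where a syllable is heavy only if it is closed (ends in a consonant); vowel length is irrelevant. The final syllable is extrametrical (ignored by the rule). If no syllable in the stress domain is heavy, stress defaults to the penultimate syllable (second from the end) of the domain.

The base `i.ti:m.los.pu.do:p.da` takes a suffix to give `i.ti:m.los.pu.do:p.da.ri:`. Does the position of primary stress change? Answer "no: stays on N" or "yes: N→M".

no: stays on 5

Base `i.ti:m.los.pu.do:p.da` (6 syllables):
  The final syllable (6, da) is extrametrical; the stress domain is syllables 1–5.
  Weights: 1 i L, 2 ti:m H, 3 los H, 4 pu L, 5 do:p H.
  Heavy syllables in the domain: 2, 3, 5. The rightmost is syllable 5 (do:p).
  → primary stress on syllable 5.
Suffixed `i.ti:m.los.pu.do:p.da.ri:` (7 syllables):
  The final syllable (7, ri:) is extrametrical; the stress domain is syllables 1–6.
  Weights: 1 i L, 2 ti:m H, 3 los H, 4 pu L, 5 do:p H, 6 da L.
  Heavy syllables in the domain: 2, 3, 5. The rightmost is syllable 5 (do:p).
  → primary stress on syllable 5.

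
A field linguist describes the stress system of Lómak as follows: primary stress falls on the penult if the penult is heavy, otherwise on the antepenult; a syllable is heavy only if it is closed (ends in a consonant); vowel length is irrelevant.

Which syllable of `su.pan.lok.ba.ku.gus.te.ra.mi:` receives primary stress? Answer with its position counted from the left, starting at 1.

Weights: 7 te L, 8 ra L, 9 mi: L.
The penult (syllable 8, ra) is light, so stress falls on the antepenult (syllable 7, te).
Primary stress: syllable 7 → su.pan.lok.ba.ku.gus.ˈte.ra.mi:.

7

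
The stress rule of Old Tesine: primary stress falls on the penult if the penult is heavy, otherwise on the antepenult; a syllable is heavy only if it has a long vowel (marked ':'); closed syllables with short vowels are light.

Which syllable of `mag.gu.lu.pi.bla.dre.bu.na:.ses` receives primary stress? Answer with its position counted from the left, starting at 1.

Weights: 7 bu L, 8 na: H, 9 ses L.
The penult (syllable 8, na:) is heavy, so it takes stress.
Primary stress: syllable 8 → mag.gu.lu.pi.bla.dre.bu.ˈna:.ses.

8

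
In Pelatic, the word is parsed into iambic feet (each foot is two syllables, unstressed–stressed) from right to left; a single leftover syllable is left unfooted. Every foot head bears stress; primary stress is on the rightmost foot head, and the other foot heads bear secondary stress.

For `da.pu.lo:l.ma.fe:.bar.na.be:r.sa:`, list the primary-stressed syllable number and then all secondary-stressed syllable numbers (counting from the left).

primary 9, secondary 3, 5, 7

Parse right to left into iambic (σˈσ) feet: da (pu.ˈlo:l) (ma.ˈfe:) (bar.ˈna) (be:r.ˈsa:). Syllable 1 is left unfooted.
Foot heads (stressed positions): 3, 5, 7, 9.
End Rule Rightmost: primary stress on the rightmost head = syllable 9.
Secondary stress on 3, 5, 7: da.pu.ˌlo:l.ma.ˌfe:.bar.ˌna.be:r.ˈsa:.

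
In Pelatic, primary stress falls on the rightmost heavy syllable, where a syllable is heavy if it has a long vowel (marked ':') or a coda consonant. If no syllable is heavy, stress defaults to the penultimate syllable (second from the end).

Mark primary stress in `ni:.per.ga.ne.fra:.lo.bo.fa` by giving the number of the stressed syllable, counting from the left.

5

Weights: 1 ni: H, 2 per H, 3 ga L, 4 ne L, 5 fra: H, 6 lo L, 7 bo L, 8 fa L.
Heavy syllables in the domain: 1, 2, 5. The rightmost is syllable 5 (fra:).
Primary stress: syllable 5 → ni:.per.ga.ne.ˈfra:.lo.bo.fa.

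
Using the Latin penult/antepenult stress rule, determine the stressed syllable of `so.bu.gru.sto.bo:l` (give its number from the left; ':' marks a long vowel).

Classical Latin: stress the penult if heavy (long vowel or closed), else the antepenult.
Weights: 3 gru L, 4 sto L, 5 bo:l H.
The penult (syllable 4, sto) is light, so stress falls on the antepenult (syllable 3, gru).
Stress on syllable 3: so.bu.ˈgru.sto.bo:l.

3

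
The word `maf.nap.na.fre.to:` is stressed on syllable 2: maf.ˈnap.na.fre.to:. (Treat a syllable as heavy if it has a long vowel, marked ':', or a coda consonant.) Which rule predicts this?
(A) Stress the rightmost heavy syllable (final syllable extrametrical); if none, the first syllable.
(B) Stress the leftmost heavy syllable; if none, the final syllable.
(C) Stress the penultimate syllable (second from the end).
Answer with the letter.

A

Rule A → syllable 2 ✓.
Rule B → syllable 1 (observed: 2).
Rule C → syllable 4 (observed: 2).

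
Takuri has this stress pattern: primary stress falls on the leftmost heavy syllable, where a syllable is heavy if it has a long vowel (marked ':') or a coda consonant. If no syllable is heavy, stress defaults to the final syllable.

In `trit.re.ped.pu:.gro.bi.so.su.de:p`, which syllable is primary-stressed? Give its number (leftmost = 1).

1

Weights: 1 trit H, 2 re L, 3 ped H, 4 pu: H, 5 gro L, 6 bi L, 7 so L, 8 su L, 9 de:p H.
Heavy syllables in the domain: 1, 3, 4, 9. The leftmost is syllable 1 (trit).
Primary stress: syllable 1 → ˈtrit.re.ped.pu:.gro.bi.so.su.de:p.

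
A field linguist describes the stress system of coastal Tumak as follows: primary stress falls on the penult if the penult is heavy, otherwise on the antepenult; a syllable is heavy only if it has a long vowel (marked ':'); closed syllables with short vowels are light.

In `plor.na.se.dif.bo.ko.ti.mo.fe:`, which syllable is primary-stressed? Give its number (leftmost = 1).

Weights: 7 ti L, 8 mo L, 9 fe: H.
The penult (syllable 8, mo) is light, so stress falls on the antepenult (syllable 7, ti).
Primary stress: syllable 7 → plor.na.se.dif.bo.ko.ˈti.mo.fe:.

7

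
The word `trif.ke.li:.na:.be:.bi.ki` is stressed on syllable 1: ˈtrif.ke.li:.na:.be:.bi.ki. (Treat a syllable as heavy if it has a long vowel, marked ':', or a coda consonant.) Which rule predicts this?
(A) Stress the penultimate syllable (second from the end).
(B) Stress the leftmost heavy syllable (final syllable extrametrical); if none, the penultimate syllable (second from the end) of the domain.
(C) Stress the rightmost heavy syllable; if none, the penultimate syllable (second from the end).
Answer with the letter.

B

Rule A → syllable 6 (observed: 1).
Rule B → syllable 1 ✓.
Rule C → syllable 5 (observed: 1).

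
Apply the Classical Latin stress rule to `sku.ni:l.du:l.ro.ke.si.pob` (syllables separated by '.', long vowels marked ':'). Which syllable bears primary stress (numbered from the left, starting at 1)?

5

Classical Latin: stress the penult if heavy (long vowel or closed), else the antepenult.
Weights: 5 ke L, 6 si L, 7 pob H.
The penult (syllable 6, si) is light, so stress falls on the antepenult (syllable 5, ke).
Stress on syllable 5: sku.ni:l.du:l.ro.ˈke.si.pob.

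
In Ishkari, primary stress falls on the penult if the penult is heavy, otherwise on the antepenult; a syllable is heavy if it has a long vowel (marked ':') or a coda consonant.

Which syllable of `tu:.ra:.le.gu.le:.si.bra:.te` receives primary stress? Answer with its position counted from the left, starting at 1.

Weights: 6 si L, 7 bra: H, 8 te L.
The penult (syllable 7, bra:) is heavy, so it takes stress.
Primary stress: syllable 7 → tu:.ra:.le.gu.le:.si.ˈbra:.te.

7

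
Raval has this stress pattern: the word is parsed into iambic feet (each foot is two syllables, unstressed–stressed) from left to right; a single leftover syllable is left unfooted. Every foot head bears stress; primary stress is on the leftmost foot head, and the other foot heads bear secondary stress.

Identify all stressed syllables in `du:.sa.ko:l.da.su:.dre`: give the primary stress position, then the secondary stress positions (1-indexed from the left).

Parse left to right into iambic (σˈσ) feet: (du:.ˈsa) (ko:l.ˈda) (su:.ˈdre).
Foot heads (stressed positions): 2, 4, 6.
End Rule Leftmost: primary stress on the leftmost head = syllable 2.
Secondary stress on 4, 6: du:.ˈsa.ko:l.ˌda.su:.ˌdre.

primary 2, secondary 4, 6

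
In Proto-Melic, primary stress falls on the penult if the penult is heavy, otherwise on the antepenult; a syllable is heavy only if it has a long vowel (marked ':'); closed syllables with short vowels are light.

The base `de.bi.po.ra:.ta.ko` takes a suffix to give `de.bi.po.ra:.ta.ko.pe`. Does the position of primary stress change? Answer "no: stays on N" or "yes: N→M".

Base `de.bi.po.ra:.ta.ko` (6 syllables):
  Weights: 4 ra: H, 5 ta L, 6 ko L.
  The penult (syllable 5, ta) is light, so stress falls on the antepenult (syllable 4, ra:).
  → primary stress on syllable 4.
Suffixed `de.bi.po.ra:.ta.ko.pe` (7 syllables):
  Weights: 5 ta L, 6 ko L, 7 pe L.
  The penult (syllable 6, ko) is light, so stress falls on the antepenult (syllable 5, ta).
  → primary stress on syllable 5.

yes: 4→5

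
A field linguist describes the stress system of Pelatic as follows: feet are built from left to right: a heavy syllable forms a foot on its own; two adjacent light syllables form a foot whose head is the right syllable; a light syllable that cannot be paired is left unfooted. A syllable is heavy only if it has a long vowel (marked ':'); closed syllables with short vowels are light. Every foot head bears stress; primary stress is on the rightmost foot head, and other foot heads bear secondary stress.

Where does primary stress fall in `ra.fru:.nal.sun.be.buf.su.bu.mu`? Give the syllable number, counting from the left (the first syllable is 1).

Weights: 1 ra L, 2 fru: H, 3 nal L, 4 sun L, 5 be L, 6 buf L, 7 su L, 8 bu L, 9 mu L.
Parse left to right (heavy = foot alone; LL = one foot; stranded L unfooted): ra (ˈfru:) (nal.ˈsun) (be.ˈbuf) (su.ˈbu) mu.
Foot heads: 2, 4, 6, 8.
Primary stress on the rightmost head = syllable 8.
Primary stress: syllable 8 → ra.fru:.nal.sun.be.buf.su.ˈbu.mu.

8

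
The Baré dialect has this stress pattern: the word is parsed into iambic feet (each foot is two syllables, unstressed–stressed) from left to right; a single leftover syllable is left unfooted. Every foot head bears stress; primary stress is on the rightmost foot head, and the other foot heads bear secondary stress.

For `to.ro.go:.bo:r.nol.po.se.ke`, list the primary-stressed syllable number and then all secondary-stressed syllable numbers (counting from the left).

primary 8, secondary 2, 4, 6

Parse left to right into iambic (σˈσ) feet: (to.ˈro) (go:.ˈbo:r) (nol.ˈpo) (se.ˈke).
Foot heads (stressed positions): 2, 4, 6, 8.
End Rule Rightmost: primary stress on the rightmost head = syllable 8.
Secondary stress on 2, 4, 6: to.ˌro.go:.ˌbo:r.nol.ˌpo.se.ˈke.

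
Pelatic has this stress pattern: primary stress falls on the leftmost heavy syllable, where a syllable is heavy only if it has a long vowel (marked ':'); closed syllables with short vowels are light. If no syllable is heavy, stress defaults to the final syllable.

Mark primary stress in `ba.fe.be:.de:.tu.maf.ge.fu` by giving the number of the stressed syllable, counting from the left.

3

Weights: 1 ba L, 2 fe L, 3 be: H, 4 de: H, 5 tu L, 6 maf L, 7 ge L, 8 fu L.
Heavy syllables in the domain: 3, 4. The leftmost is syllable 3 (be:).
Primary stress: syllable 3 → ba.fe.ˈbe:.de:.tu.maf.ge.fu.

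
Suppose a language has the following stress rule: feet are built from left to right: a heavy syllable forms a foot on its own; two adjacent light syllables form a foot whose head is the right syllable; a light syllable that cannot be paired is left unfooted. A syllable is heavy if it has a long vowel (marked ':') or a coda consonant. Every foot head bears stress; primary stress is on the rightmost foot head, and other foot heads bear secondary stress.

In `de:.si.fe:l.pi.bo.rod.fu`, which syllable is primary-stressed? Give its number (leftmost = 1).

6

Weights: 1 de: H, 2 si L, 3 fe:l H, 4 pi L, 5 bo L, 6 rod H, 7 fu L.
Parse left to right (heavy = foot alone; LL = one foot; stranded L unfooted): (ˈde:) si (ˈfe:l) (pi.ˈbo) (ˈrod) fu.
Foot heads: 1, 3, 5, 6.
Primary stress on the rightmost head = syllable 6.
Primary stress: syllable 6 → de:.si.fe:l.pi.bo.ˈrod.fu.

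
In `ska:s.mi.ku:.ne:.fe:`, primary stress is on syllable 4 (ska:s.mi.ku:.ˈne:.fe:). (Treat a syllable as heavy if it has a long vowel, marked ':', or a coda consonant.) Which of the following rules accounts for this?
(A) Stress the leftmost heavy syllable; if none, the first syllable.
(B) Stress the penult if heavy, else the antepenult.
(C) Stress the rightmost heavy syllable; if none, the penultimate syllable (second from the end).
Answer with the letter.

Rule A → syllable 1 (observed: 4).
Rule B → syllable 4 ✓.
Rule C → syllable 5 (observed: 4).

B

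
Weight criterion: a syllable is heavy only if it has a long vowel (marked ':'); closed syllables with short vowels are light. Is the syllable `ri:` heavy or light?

heavy

`ri:`: long vowel, open (no coda). Long vowel → heavy.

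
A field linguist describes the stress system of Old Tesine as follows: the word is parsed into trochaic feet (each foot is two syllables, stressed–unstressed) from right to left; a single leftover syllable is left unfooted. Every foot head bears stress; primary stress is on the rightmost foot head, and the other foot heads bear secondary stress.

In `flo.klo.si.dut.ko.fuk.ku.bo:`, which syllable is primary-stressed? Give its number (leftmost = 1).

Parse right to left into trochaic (ˈσσ) feet: (ˈflo.klo) (ˈsi.dut) (ˈko.fuk) (ˈku.bo:).
Foot heads (stressed positions): 1, 3, 5, 7.
End Rule Rightmost: primary stress on the rightmost head = syllable 7.
Primary stress: syllable 7 → flo.klo.si.dut.ko.fuk.ˈku.bo:.

7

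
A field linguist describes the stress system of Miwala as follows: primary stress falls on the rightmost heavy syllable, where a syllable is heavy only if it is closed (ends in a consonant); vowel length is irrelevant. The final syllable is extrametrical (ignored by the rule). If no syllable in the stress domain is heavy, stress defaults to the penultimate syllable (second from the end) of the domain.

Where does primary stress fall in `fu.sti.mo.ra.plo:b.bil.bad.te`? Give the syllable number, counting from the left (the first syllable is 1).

The final syllable (8, te) is extrametrical; the stress domain is syllables 1–7.
Weights: 1 fu L, 2 sti L, 3 mo L, 4 ra L, 5 plo:b H, 6 bil H, 7 bad H.
Heavy syllables in the domain: 5, 6, 7. The rightmost is syllable 7 (bad).
Primary stress: syllable 7 → fu.sti.mo.ra.plo:b.bil.ˈbad.te.

7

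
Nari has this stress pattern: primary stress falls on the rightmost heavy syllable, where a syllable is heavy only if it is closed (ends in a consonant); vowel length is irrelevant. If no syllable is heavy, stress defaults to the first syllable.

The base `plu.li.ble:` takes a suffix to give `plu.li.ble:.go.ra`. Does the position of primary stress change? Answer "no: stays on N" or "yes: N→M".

Base `plu.li.ble:` (3 syllables):
  Weights: 1 plu L, 2 li L, 3 ble: L.
  No heavy syllable in the domain; default to the first syllable = syllable 1.
  → primary stress on syllable 1.
Suffixed `plu.li.ble:.go.ra` (5 syllables):
  Weights: 1 plu L, 2 li L, 3 ble: L, 4 go L, 5 ra L.
  No heavy syllable in the domain; default to the first syllable = syllable 1.
  → primary stress on syllable 1.

no: stays on 1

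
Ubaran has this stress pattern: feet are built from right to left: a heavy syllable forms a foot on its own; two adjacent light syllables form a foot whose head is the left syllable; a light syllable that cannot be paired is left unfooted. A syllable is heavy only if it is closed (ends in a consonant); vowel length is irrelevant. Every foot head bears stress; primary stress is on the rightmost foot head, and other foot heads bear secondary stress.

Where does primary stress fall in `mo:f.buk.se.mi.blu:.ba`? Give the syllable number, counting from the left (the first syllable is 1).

Weights: 1 mo:f H, 2 buk H, 3 se L, 4 mi L, 5 blu: L, 6 ba L.
Parse right to left (heavy = foot alone; LL = one foot; stranded L unfooted): (ˈmo:f) (ˈbuk) (ˈse.mi) (ˈblu:.ba).
Foot heads: 1, 2, 3, 5.
Primary stress on the rightmost head = syllable 5.
Primary stress: syllable 5 → mo:f.buk.se.mi.ˈblu:.ba.

5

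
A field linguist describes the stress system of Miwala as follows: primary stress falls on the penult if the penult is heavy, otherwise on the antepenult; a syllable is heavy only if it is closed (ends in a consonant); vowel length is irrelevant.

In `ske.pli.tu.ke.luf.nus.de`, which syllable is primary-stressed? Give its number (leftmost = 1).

6

Weights: 5 luf H, 6 nus H, 7 de L.
The penult (syllable 6, nus) is heavy, so it takes stress.
Primary stress: syllable 6 → ske.pli.tu.ke.luf.ˈnus.de.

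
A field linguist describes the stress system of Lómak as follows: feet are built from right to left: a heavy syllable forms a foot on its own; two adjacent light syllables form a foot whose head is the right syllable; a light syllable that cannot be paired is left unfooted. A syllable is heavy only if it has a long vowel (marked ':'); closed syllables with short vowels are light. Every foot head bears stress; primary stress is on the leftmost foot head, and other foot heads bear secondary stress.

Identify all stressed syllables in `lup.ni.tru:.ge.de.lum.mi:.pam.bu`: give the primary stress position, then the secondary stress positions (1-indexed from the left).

Weights: 1 lup L, 2 ni L, 3 tru: H, 4 ge L, 5 de L, 6 lum L, 7 mi: H, 8 pam L, 9 bu L.
Parse right to left (heavy = foot alone; LL = one foot; stranded L unfooted): (lup.ˈni) (ˈtru:) ge (de.ˈlum) (ˈmi:) (pam.ˈbu).
Foot heads: 2, 3, 6, 7, 9.
Primary stress on the leftmost head = syllable 2.
Secondary stress on 3, 6, 7, 9: lup.ˈni.ˌtru:.ge.de.ˌlum.ˌmi:.pam.ˌbu.

primary 2, secondary 3, 6, 7, 9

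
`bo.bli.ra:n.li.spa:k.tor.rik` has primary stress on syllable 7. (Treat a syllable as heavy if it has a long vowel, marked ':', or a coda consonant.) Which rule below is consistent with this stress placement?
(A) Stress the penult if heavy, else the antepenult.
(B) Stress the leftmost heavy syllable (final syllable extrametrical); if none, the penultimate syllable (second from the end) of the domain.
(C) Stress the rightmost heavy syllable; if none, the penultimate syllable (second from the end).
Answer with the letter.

C

Rule A → syllable 6 (observed: 7).
Rule B → syllable 3 (observed: 7).
Rule C → syllable 7 ✓.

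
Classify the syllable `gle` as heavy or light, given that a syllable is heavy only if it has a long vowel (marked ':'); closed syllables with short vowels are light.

light

`gle`: short vowel, open (no coda). Short vowel → light.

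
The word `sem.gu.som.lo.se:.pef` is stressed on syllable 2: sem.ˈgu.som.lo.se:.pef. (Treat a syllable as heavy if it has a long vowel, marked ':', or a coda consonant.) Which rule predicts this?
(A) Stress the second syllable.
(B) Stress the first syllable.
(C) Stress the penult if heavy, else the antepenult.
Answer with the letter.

Rule A → syllable 2 ✓.
Rule B → syllable 1 (observed: 2).
Rule C → syllable 5 (observed: 2).

A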